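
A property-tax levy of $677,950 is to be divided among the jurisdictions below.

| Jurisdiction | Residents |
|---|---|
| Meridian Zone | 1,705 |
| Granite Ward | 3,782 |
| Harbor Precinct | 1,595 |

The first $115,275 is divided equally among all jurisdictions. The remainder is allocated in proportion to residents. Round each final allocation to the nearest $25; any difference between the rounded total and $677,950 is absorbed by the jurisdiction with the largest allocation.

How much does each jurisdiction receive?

Meridian Zone: $173,900 · Granite Ward: $338,900 · Harbor Precinct: $165,150

First tranche $115,275 split equally: $38,425 each.
Remainder $562,675 by residents (total 7,082): Meridian Zone 135,464.68 → $135,475; Granite Ward 300,485.29 → $300,475; Harbor Precinct 126,725.02 → $126,725.
Totals: Meridian Zone $38,425 + $135,475 = $173,900; Granite Ward $38,425 + $300,475 = $338,900; Harbor Precinct $38,425 + $126,725 = $165,150.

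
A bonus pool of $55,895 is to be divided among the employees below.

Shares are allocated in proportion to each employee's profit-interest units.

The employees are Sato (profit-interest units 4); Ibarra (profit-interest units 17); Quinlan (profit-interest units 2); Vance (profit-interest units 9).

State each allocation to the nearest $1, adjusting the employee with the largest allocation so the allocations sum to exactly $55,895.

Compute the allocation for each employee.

Sato: $6,987 · Ibarra: $29,695 · Quinlan: $3,493 · Vance: $15,720

Sum of profit-interest units: 32.
Raw shares: Sato 4/32 × $55,895 = 6,986.88; Ibarra 17/32 × $55,895 = 29,694.22; Quinlan 2/32 × $55,895 = 3,493.44; Vance 9/32 × $55,895 = 15,720.47.
At nearest $1: Sato $6,987; Ibarra $29,694; Quinlan $3,493; Vance $15,720. Sum = $55,894.
Difference $55,895 − $55,894 = +$1 applied to largest allocation (Ibarra): Ibarra becomes $29,695.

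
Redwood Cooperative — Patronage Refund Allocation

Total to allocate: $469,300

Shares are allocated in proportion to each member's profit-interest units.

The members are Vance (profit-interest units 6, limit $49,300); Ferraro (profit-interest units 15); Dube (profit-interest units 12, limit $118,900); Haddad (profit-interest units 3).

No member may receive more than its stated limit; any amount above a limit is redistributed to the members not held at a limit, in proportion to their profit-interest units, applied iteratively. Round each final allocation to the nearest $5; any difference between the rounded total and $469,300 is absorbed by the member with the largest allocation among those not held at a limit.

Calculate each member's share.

Vance: $49,300; Ferraro: $250,915; Dube: $118,900; Haddad: $50,185

Profit-interest units total: 36.
Unconstrained shares: Vance 78,216.67; Ferraro 195,541.67; Dube 156,433.33; Haddad 39,108.33.
Held at cap: Vance ($49,300), Dube ($118,900); residual $301,100 reallocated over remaining profit-interest units 18.
Shares after redistribution: Ferraro 250,916.67 → $250,915; Haddad 50,183.33 → $50,185.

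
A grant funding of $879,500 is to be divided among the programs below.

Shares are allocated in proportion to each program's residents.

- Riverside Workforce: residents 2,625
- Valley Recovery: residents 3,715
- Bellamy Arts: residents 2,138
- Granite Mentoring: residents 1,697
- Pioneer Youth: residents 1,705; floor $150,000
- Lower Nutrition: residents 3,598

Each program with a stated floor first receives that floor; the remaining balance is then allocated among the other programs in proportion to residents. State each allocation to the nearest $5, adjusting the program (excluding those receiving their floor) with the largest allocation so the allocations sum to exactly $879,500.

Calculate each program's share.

Minimums first: Pioneer Youth $150,000. Balance $729,500.
Balance split over remaining residents 13,773: Riverside Workforce 139,035.61 → $139,035; Valley Recovery 196,768.50 → $196,770; Bellamy Arts 113,241.20 → $113,240; Granite Mentoring 89,883.21 → $89,885; Lower Nutrition 190,571.48 → $190,570.

Riverside Workforce: $139,035; Valley Recovery: $196,770; Bellamy Arts: $113,240; Granite Mentoring: $89,885; Pioneer Youth: $150,000; Lower Nutrition: $190,570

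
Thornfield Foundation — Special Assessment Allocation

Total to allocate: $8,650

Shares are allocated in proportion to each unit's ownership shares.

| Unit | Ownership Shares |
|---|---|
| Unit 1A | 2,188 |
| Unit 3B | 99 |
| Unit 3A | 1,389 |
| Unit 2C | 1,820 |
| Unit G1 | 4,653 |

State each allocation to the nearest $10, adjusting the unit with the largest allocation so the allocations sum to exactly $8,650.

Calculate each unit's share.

Combined ownership shares = 10,149.
Pro-rata amounts: Unit 1A 2,188/10,149 × $8,650 = 1,864.83; Unit 3B 99/10,149 × $8,650 = 84.38; Unit 3A 1,389/10,149 × $8,650 = 1,183.85; Unit 2C 1,820/10,149 × $8,650 = 1,551.19; Unit G1 4,653/10,149 × $8,650 = 3,965.76.
At nearest $10: Unit 1A $1,860; Unit 3B $80; Unit 3A $1,180; Unit 2C $1,550; Unit G1 $3,970. Sum = $8,640.
Difference $8,650 − $8,640 = +$10 applied to largest allocation (Unit G1): Unit G1 becomes $3,980.

Unit 1A: $1,860; Unit 3B: $80; Unit 3A: $1,180; Unit 2C: $1,550; Unit G1: $3,980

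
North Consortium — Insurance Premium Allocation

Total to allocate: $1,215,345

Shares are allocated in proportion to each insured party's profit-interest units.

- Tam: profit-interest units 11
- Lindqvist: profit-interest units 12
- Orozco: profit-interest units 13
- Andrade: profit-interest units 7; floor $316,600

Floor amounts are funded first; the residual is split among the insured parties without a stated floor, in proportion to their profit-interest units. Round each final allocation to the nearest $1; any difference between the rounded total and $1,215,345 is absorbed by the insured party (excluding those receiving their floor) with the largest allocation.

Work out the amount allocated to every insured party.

Tam: $274,617 | Lindqvist: $299,582 | Orozco: $324,546 | Andrade: $316,600

Guaranteed amounts: Andrade $316,600. Balance $898,745.
Balance split over remaining profit-interest units 36: Tam 274,616.53 → $274,617; Lindqvist 299,581.67 → $299,582; Orozco 324,546.81 → $324,547.
Rounding difference −$1 applied to Orozco → $324,546.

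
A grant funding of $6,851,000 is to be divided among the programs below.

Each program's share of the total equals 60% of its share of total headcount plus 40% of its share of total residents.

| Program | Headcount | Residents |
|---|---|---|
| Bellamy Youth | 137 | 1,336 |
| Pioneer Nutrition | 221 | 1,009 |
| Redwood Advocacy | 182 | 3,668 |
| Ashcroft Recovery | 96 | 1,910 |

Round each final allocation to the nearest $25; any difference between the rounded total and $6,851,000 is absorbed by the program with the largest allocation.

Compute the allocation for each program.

Bellamy Youth: $1,347,550 | Pioneer Nutrition: $1,777,350 | Redwood Advocacy: $2,445,000 | Ashcroft Recovery: $1,281,100

Totals — headcount 636, residents 7,923.
Blended shares (60% headcount + 40% residents): Bellamy Youth 0.1967; Pioneer Nutrition 0.2594; Redwood Advocacy 0.3569; Ashcroft Recovery 0.1870.
Proportional shares: Bellamy Youth 1,347,553.89; Pioneer Nutrition 1,777,360.87; Redwood Advocacy 2,444,988.26; Ashcroft Recovery 1,281,096.98.
Rounded to nearest $25: Bellamy Youth $1,347,550; Pioneer Nutrition $1,777,350; Redwood Advocacy $2,445,000; Ashcroft Recovery $1,281,100. Sum = $6,851,000.
No rounding difference to absorb.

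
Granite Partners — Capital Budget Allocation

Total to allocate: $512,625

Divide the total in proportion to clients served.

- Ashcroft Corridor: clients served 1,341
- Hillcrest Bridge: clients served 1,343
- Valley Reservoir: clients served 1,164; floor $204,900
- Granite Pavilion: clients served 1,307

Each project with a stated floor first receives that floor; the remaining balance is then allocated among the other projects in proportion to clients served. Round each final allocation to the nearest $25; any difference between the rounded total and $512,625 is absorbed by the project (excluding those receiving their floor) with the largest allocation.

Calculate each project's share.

Ashcroft Corridor: $103,400 | Hillcrest Bridge: $103,550 | Valley Reservoir: $204,900 | Granite Pavilion: $100,775

Fund the minimums — Valley Reservoir $204,900. Balance $307,725.
Balance split over remaining clients served 3,991: Ashcroft Corridor 103,397.45 → $103,400; Hillcrest Bridge 103,551.66 → $103,550; Granite Pavilion 100,775.89 → $100,775.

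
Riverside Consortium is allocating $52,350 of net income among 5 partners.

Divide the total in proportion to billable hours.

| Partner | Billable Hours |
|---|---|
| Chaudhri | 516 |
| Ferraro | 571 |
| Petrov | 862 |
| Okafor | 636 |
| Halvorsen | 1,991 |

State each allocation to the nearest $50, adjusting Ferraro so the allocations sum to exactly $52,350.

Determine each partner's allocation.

Chaudhri: $5,900 | Ferraro: $6,500 | Petrov: $9,850 | Okafor: $7,300 | Halvorsen: $22,800

Billable hours total: 4,576.
Proportional shares: Chaudhri 516/4,576 × $52,350 = 5,903.10; Ferraro 571/4,576 × $52,350 = 6,532.31; Petrov 862/4,576 × $52,350 = 9,861.39; Okafor 636/4,576 × $52,350 = 7,275.92; Halvorsen 1,991/4,576 × $52,350 = 22,777.28.
At nearest $50: Chaudhri $5,900; Ferraro $6,550; Petrov $9,850; Okafor $7,300; Halvorsen $22,800. Sum = $52,400.
Difference $52,350 − $52,400 = −$50 applied to Ferraro: Ferraro becomes $6,500.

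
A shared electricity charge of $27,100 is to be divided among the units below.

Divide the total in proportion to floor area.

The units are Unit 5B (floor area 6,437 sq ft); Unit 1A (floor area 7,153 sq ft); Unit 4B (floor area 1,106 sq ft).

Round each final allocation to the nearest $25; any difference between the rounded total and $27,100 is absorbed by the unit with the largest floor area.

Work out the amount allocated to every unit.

Floor area total: 14,696.
Unrounded shares: Unit 5B 6,437/14,696 × $27,100 = 11,870.08; Unit 1A 7,153/14,696 × $27,100 = 13,190.41; Unit 4B 1,106/14,696 × $27,100 = 2,039.51.
At nearest $25: Unit 5B $11,875; Unit 1A $13,200; Unit 4B $2,050. Sum = $27,125.
Difference $27,100 − $27,125 = −$25 applied to largest floor area (Unit 1A): Unit 1A becomes $13,175.

Unit 5B: $11,875; Unit 1A: $13,175; Unit 4B: $2,050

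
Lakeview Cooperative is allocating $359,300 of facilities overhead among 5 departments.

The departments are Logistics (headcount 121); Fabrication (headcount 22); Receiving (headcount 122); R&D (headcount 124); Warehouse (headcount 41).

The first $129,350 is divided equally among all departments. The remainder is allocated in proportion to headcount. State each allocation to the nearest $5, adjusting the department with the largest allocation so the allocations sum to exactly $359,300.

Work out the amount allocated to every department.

Logistics: $90,575; Fabrication: $37,635; Receiving: $91,110; R&D: $92,185; Warehouse: $47,795

Equal tier: $129,350 ÷ 5 = $25,870 apiece.
Remainder $229,950 by headcount (total 430): Logistics 64,706.86 → $64,705; Fabrication 11,764.88 → $11,765; Receiving 65,241.63 → $65,240; R&D 66,311.16 → $66,310; Warehouse 21,925.47 → $21,925.
Rounding difference +$5 on remainder applied to R&D.
Totals: Logistics $25,870 + $64,705 = $90,575; Fabrication $25,870 + $11,765 = $37,635; Receiving $25,870 + $65,240 = $91,110; R&D $25,870 + $66,315 = $92,185; Warehouse $25,870 + $21,925 = $47,795.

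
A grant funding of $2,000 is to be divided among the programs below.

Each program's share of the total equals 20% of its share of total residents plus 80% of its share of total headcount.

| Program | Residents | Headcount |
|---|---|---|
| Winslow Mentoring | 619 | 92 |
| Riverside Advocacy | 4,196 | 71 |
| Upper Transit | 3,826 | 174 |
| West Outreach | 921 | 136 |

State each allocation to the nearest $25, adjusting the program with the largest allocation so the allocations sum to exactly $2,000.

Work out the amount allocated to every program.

Winslow Mentoring: $325; Riverside Advocacy: $425; Upper Transit: $750; West Outreach: $500

Totals — residents 9,562, headcount 473.
Composite weights (20% residents + 80% headcount): Winslow Mentoring 0.1685; Riverside Advocacy 0.2078; Upper Transit 0.3743; West Outreach 0.2493.
Unrounded shares: Winslow Mentoring 337.10; Riverside Advocacy 415.70; Upper Transit 748.63; West Outreach 498.57.
At nearest $25: Winslow Mentoring $325; Riverside Advocacy $425; Upper Transit $750; West Outreach $500. Sum = $2,000.
Rounded total matches; no reconciliation needed.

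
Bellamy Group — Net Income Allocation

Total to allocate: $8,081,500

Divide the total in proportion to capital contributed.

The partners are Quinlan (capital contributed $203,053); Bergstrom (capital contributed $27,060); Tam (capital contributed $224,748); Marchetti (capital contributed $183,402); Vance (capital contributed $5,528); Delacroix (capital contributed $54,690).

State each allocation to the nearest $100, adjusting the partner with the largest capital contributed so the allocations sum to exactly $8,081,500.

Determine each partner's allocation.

Quinlan: $2,349,300 · Bergstrom: $313,100 · Tam: $2,600,300 · Marchetti: $2,122,000 · Vance: $64,000 · Delacroix: $632,800

Sum of capital contributed: 203,053 + 27,060 + 224,748 + 183,402 + 5,528 + 54,690 = 698,481.
Raw shares: Quinlan 2,349,344.96; Bergstrom 313,087.10; Tam 2,600,358.44; Marchetti 2,121,980.79; Vance 63,959.55; Delacroix 632,769.16.
At nearest $100: Quinlan $2,349,300; Bergstrom $313,100; Tam $2,600,400; Marchetti $2,122,000; Vance $64,000; Delacroix $632,800. Sum = $8,081,600.
Difference $8,081,500 − $8,081,600 = −$100 applied to largest capital contributed (Tam): Tam becomes $2,600,300.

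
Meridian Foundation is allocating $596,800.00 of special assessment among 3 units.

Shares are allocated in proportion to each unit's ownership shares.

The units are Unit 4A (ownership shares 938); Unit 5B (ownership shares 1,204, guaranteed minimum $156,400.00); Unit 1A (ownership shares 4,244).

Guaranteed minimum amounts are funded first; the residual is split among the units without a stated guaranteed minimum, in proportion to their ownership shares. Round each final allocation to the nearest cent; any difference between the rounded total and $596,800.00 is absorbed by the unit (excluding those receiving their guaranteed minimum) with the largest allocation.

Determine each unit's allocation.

Unit 4A: $79,717.33; Unit 5B: $156,400.00; Unit 1A: $360,682.67

Fund the minimums — Unit 5B $156,400.00. Balance $440,400.00.
Balance split over remaining ownership shares 5,182: Unit 4A 79,717.3292 → $79,717.33; Unit 1A 360,682.6708 → $360,682.67.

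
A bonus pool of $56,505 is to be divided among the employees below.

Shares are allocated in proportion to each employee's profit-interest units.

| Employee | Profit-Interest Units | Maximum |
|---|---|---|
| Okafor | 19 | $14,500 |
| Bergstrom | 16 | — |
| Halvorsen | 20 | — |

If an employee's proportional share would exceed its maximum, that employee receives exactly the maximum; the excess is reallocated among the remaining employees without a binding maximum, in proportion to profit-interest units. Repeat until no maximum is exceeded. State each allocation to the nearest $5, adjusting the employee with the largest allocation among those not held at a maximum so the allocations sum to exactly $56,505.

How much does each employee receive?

Combined profit-interest units = 55.
Proportional shares (ignoring caps): Okafor 19,519.91; Bergstrom 16,437.82; Halvorsen 20,547.27.
Capped: Okafor ($14,500); balance $42,005 reallocated over remaining profit-interest units 36.
Redistributed shares: Bergstrom 18,668.89 → $18,670; Halvorsen 23,336.11 → $23,335.

Okafor: $14,500; Bergstrom: $18,670; Halvorsen: $23,335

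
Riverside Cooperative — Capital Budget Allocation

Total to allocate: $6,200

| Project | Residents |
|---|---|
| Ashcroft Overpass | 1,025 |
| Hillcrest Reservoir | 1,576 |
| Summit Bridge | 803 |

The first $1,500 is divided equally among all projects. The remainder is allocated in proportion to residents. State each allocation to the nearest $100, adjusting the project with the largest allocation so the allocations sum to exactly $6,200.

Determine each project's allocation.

Ashcroft Overpass: $1,900 | Hillcrest Reservoir: $2,700 | Summit Bridge: $1,600

First tranche $1,500 split equally: $500 each.
Remainder $4,700 by residents (total 3,404): Ashcroft Overpass 1,415.25 → $1,400; Hillcrest Reservoir 2,176.03 → $2,200; Summit Bridge 1,108.73 → $1,100.
Totals: Ashcroft Overpass $500 + $1,400 = $1,900; Hillcrest Reservoir $500 + $2,200 = $2,700; Summit Bridge $500 + $1,100 = $1,600.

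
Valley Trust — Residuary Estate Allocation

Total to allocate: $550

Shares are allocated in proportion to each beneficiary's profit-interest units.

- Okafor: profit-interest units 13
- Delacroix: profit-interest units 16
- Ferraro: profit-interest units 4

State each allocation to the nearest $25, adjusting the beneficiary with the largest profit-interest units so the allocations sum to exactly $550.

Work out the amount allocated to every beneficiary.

Combined profit-interest units = 33.
Raw shares: Okafor 13/33 × $550 = 216.67; Delacroix 16/33 × $550 = 266.67; Ferraro 4/33 × $550 = 66.67.
Rounded to nearest $25: Okafor $225; Delacroix $275; Ferraro $75. Sum = $575.
Difference $550 − $575 = −$25 applied to largest profit-interest units (Delacroix): Delacroix becomes $250.

Okafor: $225 | Delacroix: $250 | Ferraro: $75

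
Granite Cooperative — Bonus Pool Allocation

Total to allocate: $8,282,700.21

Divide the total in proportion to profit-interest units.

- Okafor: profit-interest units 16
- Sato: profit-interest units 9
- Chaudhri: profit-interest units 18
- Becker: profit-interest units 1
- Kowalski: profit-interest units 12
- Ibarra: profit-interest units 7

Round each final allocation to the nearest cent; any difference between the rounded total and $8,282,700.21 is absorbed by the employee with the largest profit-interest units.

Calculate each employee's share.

Okafor: $2,103,542.91; Sato: $1,183,242.89; Chaudhri: $2,366,485.78; Becker: $131,471.43; Kowalski: $1,577,657.18; Ibarra: $920,300.02

Total profit-interest units = 16 + 9 + 18 + 1 + 12 + 7 = 63.
Proportional shares: Okafor 2,103,542.9105; Sato 1,183,242.8871; Chaudhri 2,366,485.7743; Becker 131,471.4319; Kowalski 1,577,657.1829; Ibarra 920,300.0233.
At nearest cent: Okafor $2,103,542.91; Sato $1,183,242.89; Chaudhri $2,366,485.77; Becker $131,471.43; Kowalski $1,577,657.18; Ibarra $920,300.02. Sum = $8,282,700.20.
Difference $8,282,700.21 − $8,282,700.20 = +$0.01 applied to largest profit-interest units (Chaudhri): Chaudhri becomes $2,366,485.78.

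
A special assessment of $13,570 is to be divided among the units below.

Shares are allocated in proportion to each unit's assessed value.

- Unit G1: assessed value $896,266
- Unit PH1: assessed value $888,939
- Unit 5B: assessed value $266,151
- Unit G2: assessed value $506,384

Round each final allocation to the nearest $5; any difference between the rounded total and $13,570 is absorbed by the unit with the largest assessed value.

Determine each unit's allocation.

Unit G1: $4,760; Unit PH1: $4,715; Unit 5B: $1,410; Unit G2: $2,685

Total assessed value = 2,557,740.
Raw shares: Unit G1 896,266/2,557,740 × $13,570 = 4,755.11; Unit PH1 888,939/2,557,740 × $13,570 = 4,716.23; Unit 5B 266,151/2,557,740 × $13,570 = 1,412.05; Unit G2 506,384/2,557,740 × $13,570 = 2,686.60.
Rounded to nearest $5: Unit G1 $4,755; Unit PH1 $4,715; Unit 5B $1,410; Unit G2 $2,685. Sum = $13,565.
Difference $13,570 − $13,565 = +$5 applied to largest assessed value (Unit G1): Unit G1 becomes $4,760.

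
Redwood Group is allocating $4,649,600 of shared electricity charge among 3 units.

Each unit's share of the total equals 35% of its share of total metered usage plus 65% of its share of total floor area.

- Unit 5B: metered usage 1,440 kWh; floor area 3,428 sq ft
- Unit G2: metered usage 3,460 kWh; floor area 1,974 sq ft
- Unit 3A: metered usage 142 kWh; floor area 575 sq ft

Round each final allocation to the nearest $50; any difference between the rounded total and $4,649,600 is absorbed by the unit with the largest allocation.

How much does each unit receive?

Metered usage total 5,042; floor area total 5,977.
Composite weights (35% metered usage + 65% floor area): Unit 5B 0.4728; Unit G2 0.4549; Unit 3A 0.0724.
Unrounded shares: Unit 5B 2,198,126.53; Unit G2 2,114,895.58; Unit 3A 336,577.89.
Rounded to nearest $50: Unit 5B $2,198,150; Unit G2 $2,114,900; Unit 3A $336,600. Sum = $4,649,650.
Difference $4,649,600 − $4,649,650 = −$50 applied to largest allocation (Unit 5B): Unit 5B becomes $2,198,100.

Unit 5B: $2,198,100 · Unit G2: $2,114,900 · Unit 3A: $336,600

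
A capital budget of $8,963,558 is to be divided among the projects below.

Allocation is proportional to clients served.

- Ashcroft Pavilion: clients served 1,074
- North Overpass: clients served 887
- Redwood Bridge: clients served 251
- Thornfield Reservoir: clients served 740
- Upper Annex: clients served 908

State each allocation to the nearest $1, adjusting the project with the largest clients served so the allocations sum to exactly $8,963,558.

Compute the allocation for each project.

Ashcroft Pavilion: $2,494,006 · North Overpass: $2,059,761 · Redwood Bridge: $582,863 · Thornfield Reservoir: $1,718,402 · Upper Annex: $2,108,526

Clients served total: 1,074 + 887 + 251 + 740 + 908 = 3,860.
Raw shares: Ashcroft Pavilion 2,494,005.52; North Overpass 2,059,760.61; Redwood Bridge 582,863.49; Thornfield Reservoir 1,718,402.31; Upper Annex 2,108,526.08.
After rounding ($1): Ashcroft Pavilion $2,494,006; North Overpass $2,059,761; Redwood Bridge $582,863; Thornfield Reservoir $1,718,402; Upper Annex $2,108,526. Sum = $8,963,558.
No rounding difference to absorb.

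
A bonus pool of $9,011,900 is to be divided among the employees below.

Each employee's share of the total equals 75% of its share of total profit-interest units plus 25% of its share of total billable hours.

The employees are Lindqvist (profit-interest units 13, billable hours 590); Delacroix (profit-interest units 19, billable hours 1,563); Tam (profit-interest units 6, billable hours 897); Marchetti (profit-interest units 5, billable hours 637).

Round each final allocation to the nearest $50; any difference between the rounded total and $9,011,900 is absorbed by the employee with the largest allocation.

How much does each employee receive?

Totals — profit-interest units 43, billable hours 3,687.
Blended shares (75% profit-interest units + 25% billable hours): Lindqvist 0.2667; Delacroix 0.4374; Tam 0.1655; Marchetti 0.1304.
Pro-rata amounts: Lindqvist 2,403,920.81; Delacroix 3,941,587.16; Tam 1,491,225.85; Marchetti 1,175,166.18.
After rounding ($50): Lindqvist $2,403,900; Delacroix $3,941,600; Tam $1,491,250; Marchetti $1,175,150. Sum = $9,011,900.
Rounded total matches; no reconciliation needed.

Lindqvist: $2,403,900 | Delacroix: $3,941,600 | Tam: $1,491,250 | Marchetti: $1,175,150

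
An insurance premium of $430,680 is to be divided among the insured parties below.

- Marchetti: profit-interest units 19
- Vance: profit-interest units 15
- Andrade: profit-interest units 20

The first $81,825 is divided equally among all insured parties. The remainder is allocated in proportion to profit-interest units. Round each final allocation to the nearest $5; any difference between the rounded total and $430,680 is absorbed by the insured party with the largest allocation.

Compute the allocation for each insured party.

Marchetti: $150,020 | Vance: $124,180 | Andrade: $156,480

Equal tier: $81,825 ÷ 3 = $27,275 apiece.
Remainder $348,855 by profit-interest units (total 54): Marchetti 122,745.28 → $122,745; Vance 96,904.17 → $96,905; Andrade 129,205.56 → $129,205.
Totals: Marchetti $27,275 + $122,745 = $150,020; Vance $27,275 + $96,905 = $124,180; Andrade $27,275 + $129,205 = $156,480.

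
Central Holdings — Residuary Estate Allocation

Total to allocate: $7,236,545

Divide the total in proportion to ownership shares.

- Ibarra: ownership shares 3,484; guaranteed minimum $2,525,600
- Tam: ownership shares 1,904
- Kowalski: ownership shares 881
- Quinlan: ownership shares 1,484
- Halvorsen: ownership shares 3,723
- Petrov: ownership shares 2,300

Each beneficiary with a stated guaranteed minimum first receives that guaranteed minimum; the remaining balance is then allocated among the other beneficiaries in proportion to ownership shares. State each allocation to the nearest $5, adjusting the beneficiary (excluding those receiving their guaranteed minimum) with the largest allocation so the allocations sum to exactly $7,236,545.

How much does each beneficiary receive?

Ibarra: $2,525,600; Tam: $871,515; Kowalski: $403,260; Quinlan: $679,270; Halvorsen: $1,704,125; Petrov: $1,052,775

Fund the minimums — Ibarra $2,525,600. Residual $4,710,945.
Residual split over remaining ownership shares 10,292: Tam 871,515.67 → $871,515; Kowalski 403,259.09 → $403,260; Quinlan 679,269.57 → $679,270; Halvorsen 1,704,124.39 → $1,704,125; Petrov 1,052,776.28 → $1,052,775.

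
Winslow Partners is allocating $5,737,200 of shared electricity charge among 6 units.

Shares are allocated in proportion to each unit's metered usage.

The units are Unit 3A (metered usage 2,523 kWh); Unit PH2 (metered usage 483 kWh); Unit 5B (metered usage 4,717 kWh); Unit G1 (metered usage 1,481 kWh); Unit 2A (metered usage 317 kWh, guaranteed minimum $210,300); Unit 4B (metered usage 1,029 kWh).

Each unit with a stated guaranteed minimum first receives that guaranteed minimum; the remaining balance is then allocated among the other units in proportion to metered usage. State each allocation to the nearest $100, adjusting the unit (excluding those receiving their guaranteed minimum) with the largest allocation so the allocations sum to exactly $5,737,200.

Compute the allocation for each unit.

Guaranteed amounts: Unit 2A $210,300. Residual $5,526,900.
Residual split over remaining metered usage 10,233: Unit 3A 1,362,686.28 → $1,362,700; Unit PH2 260,870.98 → $260,900; Unit 5B 2,547,677.84 → $2,547,700; Unit G1 799,896.31 → $799,900; Unit 4B 555,768.60 → $555,800.
Rounding difference −$100 applied to Unit 5B → $2,547,600.

Unit 3A: $1,362,700 · Unit PH2: $260,900 · Unit 5B: $2,547,600 · Unit G1: $799,900 · Unit 2A: $210,300 · Unit 4B: $555,800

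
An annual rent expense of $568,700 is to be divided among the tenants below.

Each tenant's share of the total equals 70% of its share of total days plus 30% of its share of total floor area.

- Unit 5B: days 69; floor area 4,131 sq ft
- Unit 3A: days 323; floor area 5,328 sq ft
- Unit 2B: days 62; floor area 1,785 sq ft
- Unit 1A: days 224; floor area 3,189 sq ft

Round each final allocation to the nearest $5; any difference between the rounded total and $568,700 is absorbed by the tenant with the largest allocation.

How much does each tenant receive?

Days total 678; floor area total 14,433.
Blended shares (70% days + 30% floor area): Unit 5B 0.1571; Unit 3A 0.4442; Unit 2B 0.1011; Unit 1A 0.2976.
Proportional shares: Unit 5B 89,345.42; Unit 3A 252,631.91; Unit 2B 57,503.69; Unit 1A 169,218.98.
Rounded to nearest $5: Unit 5B $89,345; Unit 3A $252,630; Unit 2B $57,505; Unit 1A $169,220. Sum = $568,700.
No rounding difference to absorb.

Unit 5B: $89,345 · Unit 3A: $252,630 · Unit 2B: $57,505 · Unit 1A: $169,220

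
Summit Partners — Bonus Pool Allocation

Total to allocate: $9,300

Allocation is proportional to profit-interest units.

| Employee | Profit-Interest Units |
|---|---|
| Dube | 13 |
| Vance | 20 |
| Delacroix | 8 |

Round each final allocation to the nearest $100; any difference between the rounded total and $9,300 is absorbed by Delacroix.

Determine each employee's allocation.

Combined profit-interest units = 41.
Proportional shares: Dube 13/41 × $9,300 = 2,948.78; Vance 20/41 × $9,300 = 4,536.59; Delacroix 8/41 × $9,300 = 1,814.63.
At nearest $100: Dube $2,900; Vance $4,500; Delacroix $1,800. Sum = $9,200.
Difference $9,300 − $9,200 = +$100 applied to Delacroix: Delacroix becomes $1,900.

Dube: $2,900 | Vance: $4,500 | Delacroix: $1,900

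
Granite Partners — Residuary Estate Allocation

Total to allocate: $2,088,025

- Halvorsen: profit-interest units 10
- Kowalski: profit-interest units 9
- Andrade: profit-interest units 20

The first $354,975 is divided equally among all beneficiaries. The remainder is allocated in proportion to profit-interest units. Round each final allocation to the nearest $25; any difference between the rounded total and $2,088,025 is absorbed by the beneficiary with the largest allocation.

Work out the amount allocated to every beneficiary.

Halvorsen: $562,700 · Kowalski: $518,250 · Andrade: $1,007,075

First tranche $354,975 split equally: $118,325 each.
Remainder $1,733,050 by profit-interest units (total 39): Halvorsen 444,371.79 → $444,375; Kowalski 399,934.62 → $399,925; Andrade 888,743.59 → $888,750.
Totals: Halvorsen $118,325 + $444,375 = $562,700; Kowalski $118,325 + $399,925 = $518,250; Andrade $118,325 + $888,750 = $1,007,075.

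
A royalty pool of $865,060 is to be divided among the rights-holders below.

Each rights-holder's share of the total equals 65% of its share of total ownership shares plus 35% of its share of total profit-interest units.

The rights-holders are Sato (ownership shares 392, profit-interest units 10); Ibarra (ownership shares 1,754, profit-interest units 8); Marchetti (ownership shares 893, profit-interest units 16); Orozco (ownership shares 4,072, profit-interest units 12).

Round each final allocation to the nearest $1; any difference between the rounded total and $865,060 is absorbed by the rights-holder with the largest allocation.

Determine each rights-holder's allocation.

Ownership shares total 7,111; profit-interest units total 46.
Blended shares (65% ownership shares + 35% profit-interest units): Sato 0.1119; Ibarra 0.2212; Marchetti 0.2034; Orozco 0.4635.
Pro-rata amounts: Sato 96,816.45; Ibarra 191,350.09; Marchetti 175,923.95; Orozco 400,969.51.
Rounded to nearest $1: Sato $96,816; Ibarra $191,350; Marchetti $175,924; Orozco $400,970. Sum = $865,060.
No rounding difference to absorb.

Sato: $96,816 · Ibarra: $191,350 · Marchetti: $175,924 · Orozco: $400,970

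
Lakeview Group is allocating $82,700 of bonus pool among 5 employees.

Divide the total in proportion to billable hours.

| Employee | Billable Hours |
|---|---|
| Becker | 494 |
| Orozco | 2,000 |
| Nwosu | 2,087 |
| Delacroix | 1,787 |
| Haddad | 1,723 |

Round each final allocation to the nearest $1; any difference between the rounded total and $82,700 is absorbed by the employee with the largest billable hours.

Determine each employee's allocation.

Sum of billable hours: 8,091.
Proportional shares: Becker 494/8,091 × $82,700 = 5,049.29; Orozco 2,000/8,091 × $82,700 = 20,442.47; Nwosu 2,087/8,091 × $82,700 = 21,331.71; Delacroix 1,787/8,091 × $82,700 = 18,265.34; Haddad 1,723/8,091 × $82,700 = 17,611.19.
At nearest $1: Becker $5,049; Orozco $20,442; Nwosu $21,332; Delacroix $18,265; Haddad $17,611. Sum = $82,699.
Difference $82,700 − $82,699 = +$1 applied to largest billable hours (Nwosu): Nwosu becomes $21,333.

Becker: $5,049; Orozco: $20,442; Nwosu: $21,333; Delacroix: $18,265; Haddad: $17,611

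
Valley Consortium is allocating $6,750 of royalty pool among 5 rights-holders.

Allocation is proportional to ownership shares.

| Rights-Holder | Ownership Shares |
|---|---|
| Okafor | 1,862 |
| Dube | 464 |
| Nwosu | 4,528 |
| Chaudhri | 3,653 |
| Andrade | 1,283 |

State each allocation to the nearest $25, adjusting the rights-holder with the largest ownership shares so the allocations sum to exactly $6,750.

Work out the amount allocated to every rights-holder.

Okafor: $1,075 | Dube: $275 | Nwosu: $2,575 | Chaudhri: $2,100 | Andrade: $725

Ownership shares total: 11,790.
Proportional shares: Okafor 1,862/11,790 × $6,750 = 1,066.03; Dube 464/11,790 × $6,750 = 265.65; Nwosu 4,528/11,790 × $6,750 = 2,592.37; Chaudhri 3,653/11,790 × $6,750 = 2,091.41; Andrade 1,283/11,790 × $6,750 = 734.54.
At nearest $25: Okafor $1,075; Dube $275; Nwosu $2,600; Chaudhri $2,100; Andrade $725. Sum = $6,775.
Difference $6,750 − $6,775 = −$25 applied to largest ownership shares (Nwosu): Nwosu becomes $2,575.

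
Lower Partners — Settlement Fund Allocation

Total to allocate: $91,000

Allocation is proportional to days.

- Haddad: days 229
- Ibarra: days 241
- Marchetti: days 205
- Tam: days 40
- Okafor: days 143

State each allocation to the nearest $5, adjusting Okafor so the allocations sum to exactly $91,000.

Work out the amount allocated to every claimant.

Haddad: $24,290; Ibarra: $25,560; Marchetti: $21,740; Tam: $4,240; Okafor: $15,170

Combined days = 858.
Raw shares: Haddad 229/858 × $91,000 = 24,287.88; Ibarra 241/858 × $91,000 = 25,560.61; Marchetti 205/858 × $91,000 = 21,742.42; Tam 40/858 × $91,000 = 4,242.42; Okafor 143/858 × $91,000 = 15,166.67.
After rounding ($5): Haddad $24,290; Ibarra $25,560; Marchetti $21,740; Tam $4,240; Okafor $15,165. Sum = $90,995.
Difference $91,000 − $90,995 = +$5 applied to Okafor: Okafor becomes $15,170.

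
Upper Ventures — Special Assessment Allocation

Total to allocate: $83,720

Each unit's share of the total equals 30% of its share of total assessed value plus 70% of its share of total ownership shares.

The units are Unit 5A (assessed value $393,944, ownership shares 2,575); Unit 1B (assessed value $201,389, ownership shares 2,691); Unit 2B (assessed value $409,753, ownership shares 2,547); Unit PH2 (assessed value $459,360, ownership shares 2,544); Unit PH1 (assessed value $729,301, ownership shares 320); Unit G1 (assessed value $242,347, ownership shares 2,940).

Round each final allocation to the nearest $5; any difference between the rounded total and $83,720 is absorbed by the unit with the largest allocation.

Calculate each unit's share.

Unit 5A: $15,145 · Unit 1B: $13,660 · Unit 2B: $15,185 · Unit PH2: $15,685 · Unit PH1: $8,895 · Unit G1: $15,150

Assessed value total 2,436,094; ownership shares total 13,617.
Combined weights (30% assessed value + 70% ownership shares): Unit 5A 0.1809; Unit 1B 0.1631; Unit 2B 0.1814; Unit PH2 0.1873; Unit PH1 0.1063; Unit G1 0.1810.
Proportional shares: Unit 5A 15,143.67; Unit 1B 13,657.67; Unit 2B 15,186.15; Unit PH2 15,684.69; Unit PH1 8,896.25; Unit G1 15,151.57.
Rounded to nearest $5: Unit 5A $15,145; Unit 1B $13,660; Unit 2B $15,185; Unit PH2 $15,685; Unit PH1 $8,895; Unit G1 $15,150. Sum = $83,720.
Sum already equals the total — no adjustment.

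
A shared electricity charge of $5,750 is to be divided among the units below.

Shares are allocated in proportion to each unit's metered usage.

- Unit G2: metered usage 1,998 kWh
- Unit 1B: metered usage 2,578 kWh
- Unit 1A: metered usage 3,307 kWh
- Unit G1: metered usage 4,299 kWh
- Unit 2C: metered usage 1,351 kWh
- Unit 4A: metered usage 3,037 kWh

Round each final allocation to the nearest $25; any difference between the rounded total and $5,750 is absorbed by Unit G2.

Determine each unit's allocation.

Unit G2: $675 · Unit 1B: $900 · Unit 1A: $1,150 · Unit G1: $1,500 · Unit 2C: $475 · Unit 4A: $1,050

Sum of metered usage: 16,570.
Raw shares: Unit G2 1,998/16,570 × $5,750 = 693.33; Unit 1B 2,578/16,570 × $5,750 = 894.60; Unit 1A 3,307/16,570 × $5,750 = 1,147.57; Unit G1 4,299/16,570 × $5,750 = 1,491.81; Unit 2C 1,351/16,570 × $5,750 = 468.81; Unit 4A 3,037/16,570 × $5,750 = 1,053.88.
Rounded to nearest $25: Unit G2 $700; Unit 1B $900; Unit 1A $1,150; Unit G1 $1,500; Unit 2C $475; Unit 4A $1,050. Sum = $5,775.
Difference $5,750 − $5,775 = −$25 applied to Unit G2: Unit G2 becomes $675.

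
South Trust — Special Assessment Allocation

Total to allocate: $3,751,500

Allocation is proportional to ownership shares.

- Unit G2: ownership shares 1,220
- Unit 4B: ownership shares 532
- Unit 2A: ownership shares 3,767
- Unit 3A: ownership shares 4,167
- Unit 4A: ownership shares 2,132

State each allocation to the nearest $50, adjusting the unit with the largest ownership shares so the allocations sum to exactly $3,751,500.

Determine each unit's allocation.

Unit G2: $387,300 · Unit 4B: $168,900 · Unit 2A: $1,195,800 · Unit 3A: $1,322,700 · Unit 4A: $676,800

Total ownership shares = 11,818.
Pro-rata amounts: Unit G2 1,220/11,818 × $3,751,500 = 387,276.19; Unit 4B 532/11,818 × $3,751,500 = 168,877.81; Unit 2A 3,767/11,818 × $3,751,500 = 1,195,794.59; Unit 3A 4,167/11,818 × $3,751,500 = 1,322,770.39; Unit 4A 2,132/11,818 × $3,751,500 = 676,781.01.
Rounded to nearest $50: Unit G2 $387,300; Unit 4B $168,900; Unit 2A $1,195,800; Unit 3A $1,322,750; Unit 4A $676,800. Sum = $3,751,550.
Difference $3,751,500 − $3,751,550 = −$50 applied to largest ownership shares (Unit 3A): Unit 3A becomes $1,322,700.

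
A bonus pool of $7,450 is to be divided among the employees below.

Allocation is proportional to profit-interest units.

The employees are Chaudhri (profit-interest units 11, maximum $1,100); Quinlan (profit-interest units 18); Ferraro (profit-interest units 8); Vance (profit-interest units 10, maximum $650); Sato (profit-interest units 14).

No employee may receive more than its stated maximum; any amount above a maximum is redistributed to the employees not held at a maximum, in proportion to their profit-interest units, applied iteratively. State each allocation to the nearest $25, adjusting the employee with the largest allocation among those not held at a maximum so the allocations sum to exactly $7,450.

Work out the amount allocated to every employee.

Chaudhri: $1,100 · Quinlan: $2,550 · Ferraro: $1,150 · Vance: $650 · Sato: $2,000

Sum of profit-interest units: 61.
Unconstrained shares: Chaudhri 1,343.44; Quinlan 2,198.36; Ferraro 977.05; Vance 1,221.31; Sato 1,709.84.
Cap binds for Chaudhri ($1,100), Vance ($650); remaining pool $5,700 reallocated over remaining profit-interest units 40.
Shares after redistribution: Quinlan 2,565.00 → $2,575; Ferraro 1,140.00 → $1,150; Sato 1,995.00 → $2,000.
Rounding difference −$25 applied to Quinlan → $2,550.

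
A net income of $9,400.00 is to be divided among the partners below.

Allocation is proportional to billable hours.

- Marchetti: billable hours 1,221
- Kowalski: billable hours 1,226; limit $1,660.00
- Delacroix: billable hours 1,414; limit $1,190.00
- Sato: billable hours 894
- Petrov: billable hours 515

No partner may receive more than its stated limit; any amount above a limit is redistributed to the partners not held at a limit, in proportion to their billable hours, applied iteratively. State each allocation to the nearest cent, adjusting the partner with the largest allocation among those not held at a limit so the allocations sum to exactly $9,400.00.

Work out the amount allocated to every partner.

Combined billable hours = 5,270.
Unconstrained shares: Marchetti 2,177.8748; Kowalski 2,186.7932; Delacroix 2,522.1252; Sato 1,594.6110; Petrov 918.5958.
Cap binds for Kowalski ($1,660.00), Delacroix ($1,190.00); remaining pool $6,550.00 reallocated over remaining billable hours 2,630.
Remaining shares: Marchetti 3,040.8935 → $3,040.89; Sato 2,226.5019 → $2,226.50; Petrov 1,282.6046 → $1,282.60.
Rounding difference +$0.01 applied to Marchetti → $3,040.90.

Marchetti: $3,040.90; Kowalski: $1,660.00; Delacroix: $1,190.00; Sato: $2,226.50; Petrov: $1,282.60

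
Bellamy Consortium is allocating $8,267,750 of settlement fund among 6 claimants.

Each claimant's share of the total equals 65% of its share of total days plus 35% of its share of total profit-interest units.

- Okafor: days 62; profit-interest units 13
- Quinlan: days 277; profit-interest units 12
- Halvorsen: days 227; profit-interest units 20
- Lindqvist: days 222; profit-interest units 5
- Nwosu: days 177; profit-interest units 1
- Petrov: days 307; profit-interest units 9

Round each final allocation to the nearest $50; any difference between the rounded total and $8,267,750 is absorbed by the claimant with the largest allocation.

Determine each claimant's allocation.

Days total 1,272; profit-interest units total 60.
Combined weights (65% days + 35% profit-interest units): Okafor 0.1075; Quinlan 0.2115; Halvorsen 0.2327; Lindqvist 0.1426; Nwosu 0.0963; Petrov 0.2094.
Pro-rata amounts: Okafor 888,913.12; Quinlan 1,749,032.11; Halvorsen 1,923,616.83; Lindqvist 1,179,064.35; Nwosu 796,030.93; Petrov 1,731,092.66.
Rounded to nearest $50: Okafor $888,900; Quinlan $1,749,050; Halvorsen $1,923,600; Lindqvist $1,179,050; Nwosu $796,050; Petrov $1,731,100. Sum = $8,267,750.
Sum already equals the total — no adjustment.

Okafor: $888,900 · Quinlan: $1,749,050 · Halvorsen: $1,923,600 · Lindqvist: $1,179,050 · Nwosu: $796,050 · Petrov: $1,731,100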